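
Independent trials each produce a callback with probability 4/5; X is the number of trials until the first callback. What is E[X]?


For geometric (trials until first success), E[X] = 1/p = 1/(4/5) = 5/4

5/4


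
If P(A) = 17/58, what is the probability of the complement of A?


P(A') = 1 - P(A) = 1 - 17/58 = 41/58

41/58


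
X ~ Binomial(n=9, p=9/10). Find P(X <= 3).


P(X<=3) = P(X=0) + P(X=1) + P(X=2) + P(X=3)
= 1/1000000000 + 81/1000000000 + 729/250000000 + 15309/250000000
= 32117/500000000

32117/500000000


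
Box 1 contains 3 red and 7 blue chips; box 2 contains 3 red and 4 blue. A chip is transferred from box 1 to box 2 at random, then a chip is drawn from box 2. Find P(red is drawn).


P(transfer red) = 3/10; P(transfer blue) = 7/10
If red transferred: Urn II has 4 red of 8, so P(red|red moved) = 1/2
If blue transferred: Urn II has 3 red of 8, so P(red|blue moved) = 3/8
By total probability: P(red) = 3/10*1/2 + 7/10*3/8 = 33/80

33/80


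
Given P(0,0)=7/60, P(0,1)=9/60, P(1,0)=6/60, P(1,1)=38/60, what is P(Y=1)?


P(Y=1) = P(0,1)+P(1,1) = 9/60 + 38/60 = 47/60

47/60


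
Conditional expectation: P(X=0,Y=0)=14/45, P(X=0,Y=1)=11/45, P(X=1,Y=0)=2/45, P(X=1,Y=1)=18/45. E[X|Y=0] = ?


P(Y=0) = 16/45
E[X|Y=0] = (0*14 + 1*2)/16 = 2/16 = 1/8

1/8


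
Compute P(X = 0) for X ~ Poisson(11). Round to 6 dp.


P(X=0) = e^(-11) * 11^0 / 0!
≈ 0.00001670170079 * 1 / 1
≈ 0.000017

0.000017


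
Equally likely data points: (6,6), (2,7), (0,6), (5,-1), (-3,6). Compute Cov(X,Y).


E[X]=2, E[Y]=24/5, E[XY]=27/5
Cov(X,Y) = E[XY] - E[X]E[Y] = 27/5 - 2*24/5 = -21/5

-21/5


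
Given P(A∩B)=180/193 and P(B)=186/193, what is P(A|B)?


P(A|B) = P(A∩B)/P(B) = (180/193)/(186/193) = 180/186 = 30/31

30/31


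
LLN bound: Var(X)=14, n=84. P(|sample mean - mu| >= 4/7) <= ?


Var(Xbar) = Var(X)/n = 14/84
Chebyshev: P(|Xbar-mu| >= 4/7) <= Var(Xbar)/(4/7)^2 = (1/6)/(16/49) = 49/96

49/96


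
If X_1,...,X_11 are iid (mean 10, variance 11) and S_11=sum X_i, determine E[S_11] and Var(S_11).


E[S_n] = n*mu = 11*10 = 110
Var(S_n) = n*sigma^2 = 11*11 = 121

E[S_11]=110, Var(S_11)=121


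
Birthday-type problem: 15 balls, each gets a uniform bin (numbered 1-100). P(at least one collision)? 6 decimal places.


P(all different) = prod((100-i)/100 for i=0..14) = 0.331284
P(at least one match) = 1 - 0.331284 = 0.668716

0.668716


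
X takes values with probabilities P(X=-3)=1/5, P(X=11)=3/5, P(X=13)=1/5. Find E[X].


E[X] = sum(x * P(x))
= -3*1/5 + 11*3/5 + 13*1/5
= 43/5

43/5


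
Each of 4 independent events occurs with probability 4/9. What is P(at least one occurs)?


P(at least one) = 1 - P(none)
P(none) = (1 - 4/9)^4 = (5/9)^4 = 625/6561
P(at least one) = 1 - 625/6561 = 5936/6561

5936/6561


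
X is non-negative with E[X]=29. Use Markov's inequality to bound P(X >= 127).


Markov: P(X >= a) <= E[X]/a
P(X >= 127) <= 29/127

29/127


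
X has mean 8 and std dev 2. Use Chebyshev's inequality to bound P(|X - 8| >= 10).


k = 10/2 = 5
Chebyshev: P(|X-mu| >= k*sigma) <= 1/k^2 = 1/5^2 = 1/25

1/25


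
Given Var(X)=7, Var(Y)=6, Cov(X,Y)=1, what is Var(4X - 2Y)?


Var(4X - 2Y) = 4^2*Var(X) + (-2)^2*Var(Y) + 2*4*(-2)*Cov(X,Y)
= 16*7 + 4*6 - 16*1
= 112 + 24 - 16 = 120

120


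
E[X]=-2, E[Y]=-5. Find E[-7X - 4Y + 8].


E[-7X - 4Y + 8] = -7*E[X] - 4*E[Y] + 8
= (-7)*(-2) + (-4)*(-5) + (8)
= 14 + 20 + 8 = 42

42


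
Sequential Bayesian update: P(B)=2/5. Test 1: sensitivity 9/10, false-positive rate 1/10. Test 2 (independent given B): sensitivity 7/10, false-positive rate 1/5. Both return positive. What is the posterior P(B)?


After test 1: P(+) = 9/10*2/5 + 1/10*3/5 = 21/50
P(B|+) = (9/25)/(21/50) = 6/7
After test 2 (use post1 as new prior): P(+) = 7/10*6/7 + 1/5*1/7 = 22/35
P(B|+,+) = (3/5)/(22/35) = 21/22

21/22


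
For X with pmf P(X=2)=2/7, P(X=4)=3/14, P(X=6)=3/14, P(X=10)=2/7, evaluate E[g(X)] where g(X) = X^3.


E[X^3] = sum(g(x)*P(x))
= 8*2/7 + 64*3/14 + 216*3/14 + 1000*2/7
= 348

348


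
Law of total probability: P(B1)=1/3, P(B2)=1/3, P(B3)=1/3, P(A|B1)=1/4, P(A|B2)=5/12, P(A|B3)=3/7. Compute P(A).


P(A) = P(A|B1)P(B1) + P(A|B2)P(B2) + P(A|B3)P(B3)
= 1/4*1/3 + 5/12*1/3 + 3/7*1/3
= 1/12 + 5/36 + 1/7 = 23/63

23/63


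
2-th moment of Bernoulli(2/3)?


For Bernoulli: X in {0,1}
E[X^2] = 0^2*(1-2/3) + 1^2*2/3 = 2/3

2/3


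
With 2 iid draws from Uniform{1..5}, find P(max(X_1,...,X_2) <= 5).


P(max <= 5) = P(all X_i <= 5) = (P(X_1 <= 5))^2
= (5/5)^2 = 1^2 = 1

1


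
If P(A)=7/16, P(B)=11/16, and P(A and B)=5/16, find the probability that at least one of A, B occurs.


P(A∪B) = P(A) + P(B) - P(A∩B)
= 7/16 + 11/16 - 5/16 = 13/16

13/16


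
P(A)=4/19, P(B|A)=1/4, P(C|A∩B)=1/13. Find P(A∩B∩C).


P(A∩B∩C) = P(A) * P(B|A) * P(C|A∩B)
= 4/19 * 1/4 * 1/13
= 1/19 * 1/13 = 1/247

1/247


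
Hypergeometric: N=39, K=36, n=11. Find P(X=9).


P(X=9) = C(36,9)*C(3,2) / C(39,11)
= 94143280*3 / 1676056044
= 282429840/1676056044 = 1540/9139

1540/9139


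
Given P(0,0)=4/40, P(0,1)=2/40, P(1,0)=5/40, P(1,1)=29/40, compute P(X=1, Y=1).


Read from table: P(X=1, Y=1) = 29/40

29/40


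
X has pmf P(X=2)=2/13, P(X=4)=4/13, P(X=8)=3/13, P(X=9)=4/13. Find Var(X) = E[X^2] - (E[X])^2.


E[X] = 80/13, E[X^2] = 588/13
Var(X) = E[X^2] - (E[X])^2 = 588/13 - (80/13)^2 = 1244/169

1244/169


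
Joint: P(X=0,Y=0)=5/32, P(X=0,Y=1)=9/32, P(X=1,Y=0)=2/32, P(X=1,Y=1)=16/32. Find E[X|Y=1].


P(Y=1) = 25/32
E[X|Y=1] = (0*9 + 1*16)/25 = 16/25

16/25


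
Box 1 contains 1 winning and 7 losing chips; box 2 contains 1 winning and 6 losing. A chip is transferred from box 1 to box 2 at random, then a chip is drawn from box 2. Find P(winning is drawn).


P(transfer winning) = 1/8; P(transfer losing) = 7/8
If winning transferred: Urn II has 2 winning of 8, so P(winning|winning moved) = 1/4
If losing transferred: Urn II has 1 winning of 8, so P(winning|losing moved) = 1/8
By total probability: P(winning) = 1/8*1/4 + 7/8*1/8 = 9/64

9/64


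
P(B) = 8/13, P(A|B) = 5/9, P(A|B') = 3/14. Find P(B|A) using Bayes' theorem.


P(A) = P(A|B)P(B) + P(A|B')P(B') = 5/9*8/13 + 3/14*5/13 = 695/1638
P(B|A) = P(A|B)P(B)/P(A) = (40/117)/(695/1638) = 112/139

112/139


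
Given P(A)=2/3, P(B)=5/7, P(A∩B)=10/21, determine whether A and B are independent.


P(A)*P(B) = 2/3*5/7 = 10/21
P(A∩B) = 10/21, which equals P(A)P(B), so independent

Yes, A and B are independent


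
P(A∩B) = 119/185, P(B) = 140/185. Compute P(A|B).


P(A|B) = P(A∩B)/P(B) = (119/185)/(140/185) = 119/140 = 17/20

17/20


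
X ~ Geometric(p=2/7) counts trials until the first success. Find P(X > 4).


P(X > 4) = P(first 4 trials all fail) = (1-p)^4 = (5/7)^4 = 625/2401

625/2401


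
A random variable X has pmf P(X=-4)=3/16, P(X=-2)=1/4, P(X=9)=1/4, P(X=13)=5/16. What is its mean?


E[X] = sum(x * P(x))
= -4*3/16 - 2*1/4 + 9*1/4 + 13*5/16
= 81/16

81/16


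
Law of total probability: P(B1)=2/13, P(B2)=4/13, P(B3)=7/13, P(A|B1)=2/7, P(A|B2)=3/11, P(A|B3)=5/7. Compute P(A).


P(A) = P(A|B1)P(B1) + P(A|B2)P(B2) + P(A|B3)P(B3)
= 2/7*2/13 + 3/11*4/13 + 5/7*7/13
= 4/91 + 12/143 + 5/13 = 513/1001

513/1001


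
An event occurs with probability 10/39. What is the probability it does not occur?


P(A') = 1 - P(A) = 1 - 10/39 = 29/39

29/39


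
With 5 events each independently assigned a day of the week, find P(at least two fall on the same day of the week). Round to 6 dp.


P(all different) = prod((7-i)/7 for i=0..4) = 0.149938
P(at least one match) = 1 - 0.149938 = 0.850062

0.850062


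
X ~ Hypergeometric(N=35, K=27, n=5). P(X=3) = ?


P(X=3) = C(27,3)*C(8,2) / C(35,5)
= 2925*28 / 324632
= 81900/324632 = 2925/11594

2925/11594


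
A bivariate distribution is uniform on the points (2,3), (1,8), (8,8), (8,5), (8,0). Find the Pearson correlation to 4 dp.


Cov(X,Y) = -2.3200, Var(X) = 10.2400, Var(Y) = 9.3600
rho = Cov/(sqrt(VarX)*sqrt(VarY)) = -0.2370

-0.2370


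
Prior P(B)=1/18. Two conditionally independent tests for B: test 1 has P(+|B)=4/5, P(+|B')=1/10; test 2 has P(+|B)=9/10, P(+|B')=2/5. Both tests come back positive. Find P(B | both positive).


After test 1: P(+) = 4/5*1/18 + 1/10*17/18 = 5/36
P(B|+) = (2/45)/(5/36) = 8/25
After test 2 (use post1 as new prior): P(+) = 9/10*8/25 + 2/5*17/25 = 14/25
P(B|+,+) = (36/125)/(14/25) = 18/35

18/35


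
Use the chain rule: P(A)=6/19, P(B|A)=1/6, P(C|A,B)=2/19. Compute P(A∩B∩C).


P(A∩B∩C) = P(A) * P(B|A) * P(C|A∩B)
= 6/19 * 1/6 * 2/19
= 1/19 * 2/19 = 2/361

2/361


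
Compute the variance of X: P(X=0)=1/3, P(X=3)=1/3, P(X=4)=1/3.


E[X] = 7/3, E[X^2] = 25/3
Var(X) = E[X^2] - (E[X])^2 = 25/3 - (7/3)^2 = 26/9

26/9


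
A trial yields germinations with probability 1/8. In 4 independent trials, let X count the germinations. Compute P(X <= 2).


P(X<=2) = P(X=0) + P(X=1) + P(X=2)
= 2401/4096 + 343/1024 + 147/2048
= 4067/4096

4067/4096


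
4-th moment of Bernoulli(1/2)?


For Bernoulli: X in {0,1}
E[X^4] = 0^4*(1-1/2) + 1^4*1/2 = 1/2

1/2


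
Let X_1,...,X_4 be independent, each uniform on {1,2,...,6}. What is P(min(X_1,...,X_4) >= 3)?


P(min >= 3) = P(all X_i >= 3) = (P(X_1 >= 3))^4
= (4/6)^4 = (2/3)^4 = 16/81

16/81


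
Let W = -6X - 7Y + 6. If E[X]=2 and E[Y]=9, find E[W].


E[-6X - 7Y + 6] = -6*E[X] - 7*E[Y] + 6
= (-6)*(2) + (-7)*(9) + (6)
= -12 - 63 + 6 = -69

-69


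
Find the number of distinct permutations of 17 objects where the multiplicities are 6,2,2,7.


17! = 355687428096000
Denominator: 6!=720 * 2!=2 * 2!=2 * 7!=5040
Coefficient = 355687428096000 / 14515200 = 24504480

24504480


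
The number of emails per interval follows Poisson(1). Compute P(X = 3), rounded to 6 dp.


P(X=3) = e^(-1) * 1^3 / 3!
≈ 0.3678794412 * 1 / 6
≈ 0.061313

0.061313


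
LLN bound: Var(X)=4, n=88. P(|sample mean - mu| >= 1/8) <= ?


Var(Xbar) = Var(X)/n = 4/88
Chebyshev: P(|Xbar-mu| >= 1/8) <= Var(Xbar)/(1/8)^2 = (1/22)/(1/64) = 32/11
Bound exceeds 1, so trivial bound: 1

1


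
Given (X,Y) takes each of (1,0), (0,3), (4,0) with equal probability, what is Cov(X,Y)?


E[X]=5/3, E[Y]=1, E[XY]=0
Cov(X,Y) = E[XY] - E[X]E[Y] = 0 - 5/3*1 = -5/3

-5/3


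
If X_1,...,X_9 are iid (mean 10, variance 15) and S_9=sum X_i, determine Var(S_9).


By independence, Var(S_n) = n*Var(X_1) = 9*15 = 135

135


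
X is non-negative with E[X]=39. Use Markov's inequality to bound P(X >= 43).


Markov: P(X >= a) <= E[X]/a
P(X >= 43) <= 39/43

39/43


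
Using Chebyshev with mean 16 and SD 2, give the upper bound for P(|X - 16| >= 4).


k = 4/2 = 2
Chebyshev: P(|X-mu| >= k*sigma) <= 1/k^2 = 1/2^2 = 1/4

1/4


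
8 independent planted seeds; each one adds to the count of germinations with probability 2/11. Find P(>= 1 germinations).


P(at least one) = 1 - P(none)
P(none) = (1 - 2/11)^8 = (9/11)^8 = 43046721/214358881
P(at least one) = 1 - 43046721/214358881 = 171312160/214358881

171312160/214358881


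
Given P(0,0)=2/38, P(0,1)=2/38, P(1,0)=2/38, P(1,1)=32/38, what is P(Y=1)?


P(Y=1) = P(0,1)+P(1,1) = 2/38 + 32/38 = 34/38 = 17/19

17/19


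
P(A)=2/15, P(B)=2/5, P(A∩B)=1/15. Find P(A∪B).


P(A∪B) = P(A) + P(B) - P(A∩B)
= 2/15 + 2/5 - 1/15 = 7/15

7/15


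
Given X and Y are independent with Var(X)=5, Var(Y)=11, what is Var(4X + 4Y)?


Independence => Cov(X,Y)=0
Var(4X + 4Y) = 4^2*Var(X) + 4^2*Var(Y)
= 16*5 + 16*11 = 256

256


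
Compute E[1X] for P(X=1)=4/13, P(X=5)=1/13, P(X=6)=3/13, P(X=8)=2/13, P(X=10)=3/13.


E[1X] = sum(g(x)*P(x))
= 1*4/13 + 5*1/13 + 6*3/13 + 8*2/13 + 10*3/13
= 73/13

73/13


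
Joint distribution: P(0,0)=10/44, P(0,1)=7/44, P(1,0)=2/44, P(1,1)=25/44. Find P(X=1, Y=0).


Read from table: P(X=1, Y=0) = 2/44 = 1/22

1/22


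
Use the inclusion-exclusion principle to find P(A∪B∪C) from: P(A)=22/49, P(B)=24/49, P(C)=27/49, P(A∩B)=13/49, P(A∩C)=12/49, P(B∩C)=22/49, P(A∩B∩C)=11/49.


P(A∪B∪C) = P(A)+P(B)+P(C) - P(AB)-P(AC)-P(BC) + P(ABC)
= 22/49+24/49+27/49 - 13/49-12/49-22/49 + 11/49
= 37/49

37/49


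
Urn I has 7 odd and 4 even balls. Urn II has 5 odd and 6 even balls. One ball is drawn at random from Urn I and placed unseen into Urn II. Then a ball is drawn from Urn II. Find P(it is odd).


P(transfer odd) = 7/11; P(transfer even) = 4/11
If odd transferred: Urn II has 6 odd of 12, so P(odd|odd moved) = 1/2
If even transferred: Urn II has 5 odd of 12, so P(odd|even moved) = 5/12
By total probability: P(odd) = 7/11*1/2 + 4/11*5/12 = 31/66

31/66


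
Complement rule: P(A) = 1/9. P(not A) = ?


P(A') = 1 - P(A) = 1 - 1/9 = 8/9

8/9


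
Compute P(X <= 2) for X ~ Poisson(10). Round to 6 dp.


P(X<=2) = e^(-10)*10^0/0! + e^(-10)*10^1/1! + e^(-10)*10^2/2!
≈ 0.0000453999 + 0.0004539993 + 0.0022699965
= 0.0027693957
≈ 0.002769

0.002769


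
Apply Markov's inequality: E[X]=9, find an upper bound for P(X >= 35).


Markov: P(X >= a) <= E[X]/a
P(X >= 35) <= 9/35

9/35


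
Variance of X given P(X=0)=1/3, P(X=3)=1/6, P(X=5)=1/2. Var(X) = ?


E[X] = 3, E[X^2] = 14
Var(X) = E[X^2] - (E[X])^2 = 14 - (3)^2 = 5

5


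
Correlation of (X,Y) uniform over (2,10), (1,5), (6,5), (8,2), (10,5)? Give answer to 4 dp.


Cov(X,Y) = -4.9600, Var(X) = 11.8400, Var(Y) = 6.6400
rho = Cov/(sqrt(VarX)*sqrt(VarY)) = -0.5594

-0.5594


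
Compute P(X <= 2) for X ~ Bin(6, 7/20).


P(X<=2) = P(X=0) + P(X=1) + P(X=2)
= 4826809/64000000 + 7797153/32000000 + 4198467/12800000
= 828269/1280000

828269/1280000


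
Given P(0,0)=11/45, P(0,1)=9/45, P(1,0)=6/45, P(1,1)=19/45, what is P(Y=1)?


P(Y=1) = P(0,1)+P(1,1) = 9/45 + 19/45 = 28/45

28/45


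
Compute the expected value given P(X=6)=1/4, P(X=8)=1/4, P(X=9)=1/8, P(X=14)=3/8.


E[X] = sum(x * P(x))
= 6*1/4 + 8*1/4 + 9*1/8 + 14*3/8
= 79/8

79/8


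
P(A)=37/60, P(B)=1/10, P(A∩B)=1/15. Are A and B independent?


P(A)*P(B) = 37/60*1/10 = 37/600
P(A∩B) = 1/15 != 37/600, so not independent

No, A and B are not independent


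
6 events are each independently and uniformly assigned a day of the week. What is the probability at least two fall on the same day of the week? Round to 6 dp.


P(all different) = prod((7-i)/7 for i=0..5) = 0.042839
P(at least one match) = 1 - 0.042839 = 0.957161

0.957161


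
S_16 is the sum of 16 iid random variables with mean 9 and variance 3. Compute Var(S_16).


By independence, Var(S_n) = n*Var(X_1) = 16*3 = 48

48


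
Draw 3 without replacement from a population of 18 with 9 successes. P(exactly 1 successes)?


P(X=1) = C(9,1)*C(9,2) / C(18,3)
= 9*36 / 816
= 324/816 = 27/68

27/68


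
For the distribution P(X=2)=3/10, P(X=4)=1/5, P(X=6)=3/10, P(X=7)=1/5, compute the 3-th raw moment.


E[X^3] = sum(x^3 * P(x))
= 8*3/10 + 64*1/5 + 216*3/10 + 343*1/5
= 743/5

743/5


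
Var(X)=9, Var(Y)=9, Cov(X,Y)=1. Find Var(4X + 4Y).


Var(4X + 4Y) = 4^2*Var(X) + 4^2*Var(Y) + 2*4*4*Cov(X,Y)
= 16*9 + 16*9 + 32*1
= 144 + 144 + 32 = 320

320


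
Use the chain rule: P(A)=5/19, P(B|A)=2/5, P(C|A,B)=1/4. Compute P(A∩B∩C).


P(A∩B∩C) = P(A) * P(B|A) * P(C|A∩B)
= 5/19 * 2/5 * 1/4
= 2/19 * 1/4 = 1/38

1/38


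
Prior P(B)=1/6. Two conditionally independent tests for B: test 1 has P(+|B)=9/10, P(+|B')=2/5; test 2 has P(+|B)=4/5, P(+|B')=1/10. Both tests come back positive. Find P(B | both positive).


After test 1: P(+) = 9/10*1/6 + 2/5*5/6 = 29/60
P(B|+) = (3/20)/(29/60) = 9/29
After test 2 (use post1 as new prior): P(+) = 4/5*9/29 + 1/10*20/29 = 46/145
P(B|+,+) = (36/145)/(46/145) = 18/23

18/23


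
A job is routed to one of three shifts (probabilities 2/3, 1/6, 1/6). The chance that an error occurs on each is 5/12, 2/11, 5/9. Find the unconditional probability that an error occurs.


P(A) = P(A|B1)P(B1) + P(A|B2)P(B2) + P(A|B3)P(B3)
= 5/12*2/3 + 2/11*1/6 + 5/9*1/6
= 5/18 + 1/33 + 5/54 = 119/297

119/297


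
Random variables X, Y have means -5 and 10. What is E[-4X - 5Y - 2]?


E[-4X - 5Y - 2] = -4*E[X] - 5*E[Y] - 2
= (-4)*(-5) + (-5)*(10) + (-2)
= 20 - 50 - 2 = -32

-32


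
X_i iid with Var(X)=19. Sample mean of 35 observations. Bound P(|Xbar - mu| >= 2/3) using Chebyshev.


Var(Xbar) = Var(X)/n = 19/35
Chebyshev: P(|Xbar-mu| >= 2/3) <= Var(Xbar)/(2/3)^2 = (19/35)/(4/9) = 171/140
Bound exceeds 1, so trivial bound: 1

1


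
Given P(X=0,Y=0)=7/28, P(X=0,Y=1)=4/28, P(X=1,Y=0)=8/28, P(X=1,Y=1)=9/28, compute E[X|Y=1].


P(Y=1) = 13/28
E[X|Y=1] = (0*4 + 1*9)/13 = 9/13

9/13


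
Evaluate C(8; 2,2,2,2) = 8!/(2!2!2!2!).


8! = 40320
Denominator: 2!=2 * 2!=2 * 2!=2 * 2!=2
Coefficient = 40320 / 16 = 2520

2520


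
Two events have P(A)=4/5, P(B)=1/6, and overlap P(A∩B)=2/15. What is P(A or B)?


P(A∪B) = P(A) + P(B) - P(A∩B)
= 4/5 + 1/6 - 2/15 = 5/6

5/6


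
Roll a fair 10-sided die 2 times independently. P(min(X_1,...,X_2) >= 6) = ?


P(min >= 6) = P(all X_i >= 6) = (P(X_1 >= 6))^2
= (5/10)^2 = (1/2)^2 = 1/4

1/4


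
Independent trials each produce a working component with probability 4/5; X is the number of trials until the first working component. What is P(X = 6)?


P(X=6) = (1-p)^5 * p = (1/5)^5 * 4/5
= 1/3125 * 4/5 = 4/15625

4/15625


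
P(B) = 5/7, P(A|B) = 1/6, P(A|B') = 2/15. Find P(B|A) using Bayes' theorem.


P(A) = P(A|B)P(B) + P(A|B')P(B') = 1/6*5/7 + 2/15*2/7 = 11/70
P(B|A) = P(A|B)P(B)/P(A) = (5/42)/(11/70) = 25/33

25/33


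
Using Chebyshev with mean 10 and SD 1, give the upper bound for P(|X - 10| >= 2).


k = 2/1 = 2
Chebyshev: P(|X-mu| >= k*sigma) <= 1/k^2 = 1/2^2 = 1/4

1/4


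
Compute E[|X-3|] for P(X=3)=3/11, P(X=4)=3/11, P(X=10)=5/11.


E[|X-3|] = sum(g(x)*P(x))
= 0*3/11 + 1*3/11 + 7*5/11
= 38/11

38/11


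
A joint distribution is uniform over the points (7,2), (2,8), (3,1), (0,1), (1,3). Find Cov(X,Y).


E[X]=13/5, E[Y]=3, E[XY]=36/5
Cov(X,Y) = E[XY] - E[X]E[Y] = 36/5 - 13/5*3 = -3/5

-3/5


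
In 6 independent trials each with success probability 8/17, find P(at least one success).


P(at least one) = 1 - P(none)
P(none) = (1 - 8/17)^6 = (9/17)^6 = 531441/24137569
P(at least one) = 1 - 531441/24137569 = 23606128/24137569

23606128/24137569


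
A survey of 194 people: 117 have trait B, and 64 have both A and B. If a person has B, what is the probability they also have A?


P(A|B) = P(A∩B)/P(B) = (64/194)/(117/194) = 64/117

64/117


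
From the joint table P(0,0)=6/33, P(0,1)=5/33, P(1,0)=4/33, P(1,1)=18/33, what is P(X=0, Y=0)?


Read from table: P(X=0, Y=0) = 6/33 = 2/11

2/11


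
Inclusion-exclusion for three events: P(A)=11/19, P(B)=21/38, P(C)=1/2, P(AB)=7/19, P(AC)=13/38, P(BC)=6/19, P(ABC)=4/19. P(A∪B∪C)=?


P(A∪B∪C) = P(A)+P(B)+P(C) - P(AB)-P(AC)-P(BC) + P(ABC)
= 11/19+21/38+1/2 - 7/19-13/38-6/19 + 4/19
= 31/38

31/38


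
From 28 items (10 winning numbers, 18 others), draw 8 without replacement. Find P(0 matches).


P(X=0) = C(10,0)*C(18,8) / C(28,8)
= 1*43758 / 3108105
= 43758/3108105 = 34/2415

34/2415


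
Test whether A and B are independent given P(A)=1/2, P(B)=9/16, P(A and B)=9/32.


P(A)*P(B) = 1/2*9/16 = 9/32
P(A∩B) = 9/32, which equals P(A)P(B), so independent

Yes, A and B are independent


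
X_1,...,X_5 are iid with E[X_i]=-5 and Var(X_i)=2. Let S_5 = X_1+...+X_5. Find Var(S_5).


By independence, Var(S_n) = n*Var(X_1) = 5*2 = 10

10


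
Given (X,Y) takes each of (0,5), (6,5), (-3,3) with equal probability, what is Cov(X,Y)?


E[X]=1, E[Y]=13/3, E[XY]=7
Cov(X,Y) = E[XY] - E[X]E[Y] = 7 - 1*13/3 = 8/3

8/3


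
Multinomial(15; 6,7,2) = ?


15! = 1307674368000
Denominator: 6!=720 * 7!=5040 * 2!=2
Coefficient = 1307674368000 / 7257600 = 180180

180180


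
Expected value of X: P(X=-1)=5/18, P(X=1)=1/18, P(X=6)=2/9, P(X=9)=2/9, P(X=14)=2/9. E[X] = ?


E[X] = sum(x * P(x))
= -1*5/18 + 1*1/18 + 6*2/9 + 9*2/9 + 14*2/9
= 56/9

56/9


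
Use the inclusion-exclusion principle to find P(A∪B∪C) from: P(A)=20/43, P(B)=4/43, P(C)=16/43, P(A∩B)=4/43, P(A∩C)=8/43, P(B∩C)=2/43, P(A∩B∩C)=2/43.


P(A∪B∪C) = P(A)+P(B)+P(C) - P(AB)-P(AC)-P(BC) + P(ABC)
= 20/43+4/43+16/43 - 4/43-8/43-2/43 + 2/43
= 28/43

28/43


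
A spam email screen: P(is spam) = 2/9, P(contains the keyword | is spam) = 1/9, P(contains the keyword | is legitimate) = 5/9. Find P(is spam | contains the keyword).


P(A) = P(A|B)P(B) + P(A|B')P(B') = 1/9*2/9 + 5/9*7/9 = 37/81
P(B|A) = P(A|B)P(B)/P(A) = (2/81)/(37/81) = 2/37

2/37


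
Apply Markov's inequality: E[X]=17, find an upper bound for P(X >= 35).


Markov: P(X >= a) <= E[X]/a
P(X >= 35) <= 17/35

17/35


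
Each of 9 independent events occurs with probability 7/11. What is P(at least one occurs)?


P(at least one) = 1 - P(none)
P(none) = (1 - 7/11)^9 = (4/11)^9 = 262144/2357947691
P(at least one) = 1 - 262144/2357947691 = 2357685547/2357947691

2357685547/2357947691


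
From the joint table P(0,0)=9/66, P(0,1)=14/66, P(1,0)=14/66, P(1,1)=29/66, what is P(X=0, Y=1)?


Read from table: P(X=0, Y=1) = 14/66 = 7/33

7/33


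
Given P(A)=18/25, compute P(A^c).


P(A') = 1 - P(A) = 1 - 18/25 = 7/25

7/25


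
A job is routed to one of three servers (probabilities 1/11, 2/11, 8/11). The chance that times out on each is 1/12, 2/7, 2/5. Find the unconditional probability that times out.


P(A) = P(A|B1)P(B1) + P(A|B2)P(B2) + P(A|B3)P(B3)
= 1/12*1/11 + 2/7*2/11 + 2/5*8/11
= 1/132 + 4/77 + 16/55 = 1619/4620

1619/4620


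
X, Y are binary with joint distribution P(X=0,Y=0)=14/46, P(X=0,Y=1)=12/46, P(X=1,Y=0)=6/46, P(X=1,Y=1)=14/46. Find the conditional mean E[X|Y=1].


P(Y=1) = 26/46
E[X|Y=1] = (0*12 + 1*14)/26 = 14/26 = 7/13

7/13


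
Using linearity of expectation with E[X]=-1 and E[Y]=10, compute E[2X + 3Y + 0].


E[2X + 3Y + 0] = 2*E[X] + 3*E[Y] + 0
= (2)*(-1) + (3)*(10) + (0)
= -2 + 30 + 0 = 28

28


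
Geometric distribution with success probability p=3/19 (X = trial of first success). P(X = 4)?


P(X=4) = (1-p)^3 * p = (16/19)^3 * 3/19
= 4096/6859 * 3/19 = 12288/130321

12288/130321


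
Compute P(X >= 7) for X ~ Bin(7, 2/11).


P(X>=7) = P(X=7)
= 128/19487171
= 128/19487171

128/19487171


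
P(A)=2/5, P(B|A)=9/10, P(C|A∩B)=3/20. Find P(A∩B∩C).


P(A∩B∩C) = P(A) * P(B|A) * P(C|A∩B)
= 2/5 * 9/10 * 3/20
= 9/25 * 3/20 = 27/500

27/500


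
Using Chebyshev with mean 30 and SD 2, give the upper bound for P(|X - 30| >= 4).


k = 4/2 = 2
Chebyshev: P(|X-mu| >= k*sigma) <= 1/k^2 = 1/2^2 = 1/4

1/4


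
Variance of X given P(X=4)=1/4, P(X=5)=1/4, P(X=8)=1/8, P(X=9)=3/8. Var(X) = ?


E[X] = 53/8, E[X^2] = 389/8
Var(X) = E[X^2] - (E[X])^2 = 389/8 - (53/8)^2 = 303/64

303/64


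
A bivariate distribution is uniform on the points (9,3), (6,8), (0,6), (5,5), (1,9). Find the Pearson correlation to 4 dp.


Cov(X,Y) = -4.2400, Var(X) = 10.9600, Var(Y) = 4.5600
rho = Cov/(sqrt(VarX)*sqrt(VarY)) = -0.5998

-0.5998


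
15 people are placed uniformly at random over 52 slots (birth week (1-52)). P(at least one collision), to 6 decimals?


P(all different) = prod((52-i)/52 for i=0..14) = 0.106626
P(at least one match) = 1 - 0.106626 = 0.893374

0.893374


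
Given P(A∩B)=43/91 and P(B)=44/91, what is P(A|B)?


P(A|B) = P(A∩B)/P(B) = (86/182)/(88/182) = 86/88 = 43/44

43/44


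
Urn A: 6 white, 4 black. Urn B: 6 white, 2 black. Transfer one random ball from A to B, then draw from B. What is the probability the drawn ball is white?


P(transfer white) = 6/10 = 3/5; P(transfer black) = 2/5
If white transferred: Urn II has 7 white of 9, so P(white|white moved) = 7/9
If black transferred: Urn II has 6 white of 9, so P(white|black moved) = 2/3
By total probability: P(white) = 3/5*7/9 + 2/5*2/3 = 11/15

11/15


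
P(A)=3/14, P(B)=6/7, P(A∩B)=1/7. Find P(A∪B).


P(A∪B) = P(A) + P(B) - P(A∩B)
= 3/14 + 6/7 - 1/7 = 13/14

13/14


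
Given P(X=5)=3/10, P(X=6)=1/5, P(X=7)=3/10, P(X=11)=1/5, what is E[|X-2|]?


E[|X-2|] = sum(g(x)*P(x))
= 3*3/10 + 4*1/5 + 5*3/10 + 9*1/5
= 5

5


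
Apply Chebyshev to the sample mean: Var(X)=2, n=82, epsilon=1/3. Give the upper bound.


Var(Xbar) = Var(X)/n = 2/82
Chebyshev: P(|Xbar-mu| >= 1/3) <= Var(Xbar)/(1/3)^2 = (1/41)/(1/9) = 9/41

9/41


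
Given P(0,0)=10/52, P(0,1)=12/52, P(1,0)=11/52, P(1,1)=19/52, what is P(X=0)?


P(X=0) = P(0,0)+P(0,1) = 10/52 + 12/52 = 22/52 = 11/26

11/26


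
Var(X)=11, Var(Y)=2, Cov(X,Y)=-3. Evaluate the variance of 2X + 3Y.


Var(2X + 3Y) = 2^2*Var(X) + 3^2*Var(Y) + 2*2*3*Cov(X,Y)
= 4*11 + 9*2 + 12*(-3)
= 44 + 18 - 36 = 26

26


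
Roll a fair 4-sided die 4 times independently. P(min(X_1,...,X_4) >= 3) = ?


P(min >= 3) = P(all X_i >= 3) = (P(X_1 >= 3))^4
= (2/4)^4 = (1/2)^4 = 1/16

1/16


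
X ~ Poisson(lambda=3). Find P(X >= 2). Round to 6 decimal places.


P(X>=2) = 1 - P(X<=1) = 1 - (e^(-3)*3^0/0! + e^(-3)*3^1/1!)
≈ 1 - (0.0497870684 + 0.1493612051)
= 1 - 0.1991482735 = 0.8008517265
≈ 0.800852

0.800852


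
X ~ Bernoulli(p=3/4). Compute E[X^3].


For Bernoulli: X in {0,1}
E[X^3] = 0^3*(1-3/4) + 1^3*3/4 = 3/4

3/4


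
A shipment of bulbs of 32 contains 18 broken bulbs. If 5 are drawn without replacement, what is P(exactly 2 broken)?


P(X=2) = C(18,2)*C(14,3) / C(32,5)
= 153*364 / 201376
= 55692/201376 = 1989/7192

1989/7192


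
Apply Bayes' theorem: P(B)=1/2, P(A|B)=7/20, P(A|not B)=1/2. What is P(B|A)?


P(A) = P(A|B)P(B) + P(A|B')P(B') = 7/20*1/2 + 1/2*1/2 = 17/40
P(B|A) = P(A|B)P(B)/P(A) = (7/40)/(17/40) = 7/17

7/17


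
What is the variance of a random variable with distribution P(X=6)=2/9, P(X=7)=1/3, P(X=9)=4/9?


E[X] = 23/3, E[X^2] = 181/3
Var(X) = E[X^2] - (E[X])^2 = 181/3 - (23/3)^2 = 14/9

14/9


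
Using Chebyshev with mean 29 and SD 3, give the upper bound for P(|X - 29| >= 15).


k = 15/3 = 5
Chebyshev: P(|X-mu| >= k*sigma) <= 1/k^2 = 1/5^2 = 1/25

1/25


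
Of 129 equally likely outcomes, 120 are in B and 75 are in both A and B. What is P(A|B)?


P(A|B) = P(A∩B)/P(B) = (75/129)/(120/129) = 75/120 = 5/8

5/8


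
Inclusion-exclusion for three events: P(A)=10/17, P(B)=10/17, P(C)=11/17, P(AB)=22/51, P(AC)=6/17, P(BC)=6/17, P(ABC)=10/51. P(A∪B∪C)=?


P(A∪B∪C) = P(A)+P(B)+P(C) - P(AB)-P(AC)-P(BC) + P(ABC)
= 10/17+10/17+11/17 - 22/51-6/17-6/17 + 10/51
= 15/17

15/17


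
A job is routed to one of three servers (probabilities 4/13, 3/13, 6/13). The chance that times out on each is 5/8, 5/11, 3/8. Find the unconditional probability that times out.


P(A) = P(A|B1)P(B1) + P(A|B2)P(B2) + P(A|B3)P(B3)
= 5/8*4/13 + 5/11*3/13 + 3/8*6/13
= 5/26 + 15/143 + 9/52 = 269/572

269/572


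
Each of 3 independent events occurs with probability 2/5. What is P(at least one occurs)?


P(at least one) = 1 - P(none)
P(none) = (1 - 2/5)^3 = (3/5)^3 = 27/125
P(at least one) = 1 - 27/125 = 98/125

98/125


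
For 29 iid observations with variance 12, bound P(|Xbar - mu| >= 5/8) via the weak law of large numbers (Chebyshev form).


Var(Xbar) = Var(X)/n = 12/29
Chebyshev: P(|Xbar-mu| >= 5/8) <= Var(Xbar)/(5/8)^2 = (12/29)/(25/64) = 768/725
Bound exceeds 1, so trivial bound: 1

1


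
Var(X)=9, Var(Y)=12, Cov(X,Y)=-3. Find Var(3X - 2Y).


Var(3X - 2Y) = 3^2*Var(X) + (-2)^2*Var(Y) + 2*3*(-2)*Cov(X,Y)
= 9*9 + 4*12 - 12*(-3)
= 81 + 48 + 36 = 165

165


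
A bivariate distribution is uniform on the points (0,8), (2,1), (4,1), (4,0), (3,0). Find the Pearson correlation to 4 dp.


Cov(X,Y) = -4.0000, Var(X) = 2.2400, Var(Y) = 9.2000
rho = Cov/(sqrt(VarX)*sqrt(VarY)) = -0.8811

-0.8811


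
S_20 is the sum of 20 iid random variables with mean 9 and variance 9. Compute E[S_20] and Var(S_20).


E[S_n] = n*mu = 20*9 = 180
Var(S_n) = n*sigma^2 = 20*9 = 180

E[S_20]=180, Var(S_20)=180


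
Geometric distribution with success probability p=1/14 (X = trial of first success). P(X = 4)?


P(X=4) = (1-p)^3 * p = (13/14)^3 * 1/14
= 2197/2744 * 1/14 = 2197/38416

2197/38416


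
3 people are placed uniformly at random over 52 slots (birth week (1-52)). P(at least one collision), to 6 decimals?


P(all different) = prod((52-i)/52 for i=0..2) = 0.943047
P(at least one match) = 1 - 0.943047 = 0.056953

0.056953


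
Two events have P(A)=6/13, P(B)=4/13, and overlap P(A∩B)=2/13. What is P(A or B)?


P(A∪B) = P(A) + P(B) - P(A∩B)
= 6/13 + 4/13 - 2/13 = 8/13

8/13


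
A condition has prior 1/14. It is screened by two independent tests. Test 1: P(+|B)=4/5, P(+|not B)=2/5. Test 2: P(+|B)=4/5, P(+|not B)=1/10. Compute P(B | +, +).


After test 1: P(+) = 4/5*1/14 + 2/5*13/14 = 3/7
P(B|+) = (2/35)/(3/7) = 2/15
After test 2 (use post1 as new prior): P(+) = 4/5*2/15 + 1/10*13/15 = 29/150
P(B|+,+) = (8/75)/(29/150) = 16/29

16/29


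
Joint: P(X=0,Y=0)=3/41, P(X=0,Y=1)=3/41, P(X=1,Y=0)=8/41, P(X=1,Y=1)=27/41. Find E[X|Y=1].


P(Y=1) = 30/41
E[X|Y=1] = (0*3 + 1*27)/30 = 27/30 = 9/10

9/10


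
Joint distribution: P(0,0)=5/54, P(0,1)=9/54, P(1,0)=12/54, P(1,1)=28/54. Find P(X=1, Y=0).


Read from table: P(X=1, Y=0) = 12/54 = 2/9

2/9


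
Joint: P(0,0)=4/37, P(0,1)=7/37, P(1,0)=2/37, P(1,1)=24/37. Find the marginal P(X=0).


P(X=0) = P(0,0)+P(0,1) = 4/37 + 7/37 = 11/37

11/37


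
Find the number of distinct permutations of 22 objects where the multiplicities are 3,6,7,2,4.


22! = 1124000727777607680000
Denominator: 3!=6 * 6!=720 * 7!=5040 * 2!=2 * 4!=24
Coefficient = 1124000727777607680000 / 1045094400 = 1075501627200

1075501627200


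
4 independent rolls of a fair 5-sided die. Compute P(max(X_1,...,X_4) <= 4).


P(max <= 4) = P(all X_i <= 4) = (P(X_1 <= 4))^4
= (4/5)^4 = 256/625

256/625


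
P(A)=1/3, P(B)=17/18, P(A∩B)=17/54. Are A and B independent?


P(A)*P(B) = 1/3*17/18 = 17/54
P(A∩B) = 17/54, which equals P(A)P(B), so independent

Yes, A and B are independent


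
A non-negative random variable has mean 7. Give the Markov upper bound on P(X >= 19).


Markov: P(X >= a) <= E[X]/a
P(X >= 19) <= 7/19

7/19


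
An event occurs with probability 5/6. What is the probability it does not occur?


P(A') = 1 - P(A) = 1 - 5/6 = 1/6

1/6


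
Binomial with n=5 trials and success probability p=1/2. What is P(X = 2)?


P(X=2) = C(5,2) * p^2 * (1-p)^3
= 10 * 1/4 * 1/8
= 5/16

5/16


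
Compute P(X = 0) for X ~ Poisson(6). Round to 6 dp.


P(X=0) = e^(-6) * 6^0 / 0!
≈ 0.002478752177 * 1 / 1
≈ 0.002479

0.002479


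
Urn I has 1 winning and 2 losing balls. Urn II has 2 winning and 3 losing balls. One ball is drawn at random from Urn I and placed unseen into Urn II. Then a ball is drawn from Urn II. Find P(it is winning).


P(transfer winning) = 1/3; P(transfer losing) = 2/3
If winning transferred: Urn II has 3 winning of 6, so P(winning|winning moved) = 1/2
If losing transferred: Urn II has 2 winning of 6, so P(winning|losing moved) = 1/3
By total probability: P(winning) = 1/3*1/2 + 2/3*1/3 = 7/18

7/18


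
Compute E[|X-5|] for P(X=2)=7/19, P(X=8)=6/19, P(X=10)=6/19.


E[|X-5|] = sum(g(x)*P(x))
= 3*7/19 + 3*6/19 + 5*6/19
= 69/19

69/19


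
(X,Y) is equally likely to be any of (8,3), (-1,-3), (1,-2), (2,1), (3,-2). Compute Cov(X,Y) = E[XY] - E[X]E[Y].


E[X]=13/5, E[Y]=-3/5, E[XY]=21/5
Cov(X,Y) = E[XY] - E[X]E[Y] = 21/5 - 13/5*-3/5 = 144/25

144/25


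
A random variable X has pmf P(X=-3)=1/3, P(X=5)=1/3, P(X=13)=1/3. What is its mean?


E[X] = sum(x * P(x))
= -3*1/3 + 5*1/3 + 13*1/3
= 5

5


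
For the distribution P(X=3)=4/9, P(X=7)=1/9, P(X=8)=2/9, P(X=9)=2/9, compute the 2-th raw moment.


E[X^2] = sum(x^2 * P(x))
= 9*4/9 + 49*1/9 + 64*2/9 + 81*2/9
= 125/3

125/3


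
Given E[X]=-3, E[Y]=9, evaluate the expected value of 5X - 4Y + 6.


E[5X - 4Y + 6] = 5*E[X] - 4*E[Y] + 6
= (5)*(-3) + (-4)*(9) + (6)
= -15 - 36 + 6 = -45

-45


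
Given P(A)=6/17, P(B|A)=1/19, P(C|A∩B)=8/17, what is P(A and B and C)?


P(A∩B∩C) = P(A) * P(B|A) * P(C|A∩B)
= 6/17 * 1/19 * 8/17
= 6/323 * 8/17 = 48/5491

48/5491


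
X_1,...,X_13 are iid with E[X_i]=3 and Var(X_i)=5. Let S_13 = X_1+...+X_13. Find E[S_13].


E[S_n] = n*E[X_1] = 13*3 = 39

39


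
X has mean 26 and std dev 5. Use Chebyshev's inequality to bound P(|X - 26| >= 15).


k = 15/5 = 3
Chebyshev: P(|X-mu| >= k*sigma) <= 1/k^2 = 1/3^2 = 1/9

1/9


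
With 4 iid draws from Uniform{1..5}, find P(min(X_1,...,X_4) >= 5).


P(min >= 5) = P(all X_i >= 5) = (P(X_1 >= 5))^4
= (1/5)^4 = 1/625

1/625


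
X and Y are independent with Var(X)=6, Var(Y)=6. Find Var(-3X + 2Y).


Independence => Cov(X,Y)=0
Var(-3X + 2Y) = (-3)^2*Var(X) + 2^2*Var(Y)
= 9*6 + 4*6 = 78

78


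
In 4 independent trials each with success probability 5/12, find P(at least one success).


P(at least one) = 1 - P(none)
P(none) = (1 - 5/12)^4 = (7/12)^4 = 2401/20736
P(at least one) = 1 - 2401/20736 = 18335/20736

18335/20736


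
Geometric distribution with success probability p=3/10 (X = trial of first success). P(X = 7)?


P(X=7) = (1-p)^6 * p = (7/10)^6 * 3/10
= 117649/1000000 * 3/10 = 352947/10000000

352947/10000000


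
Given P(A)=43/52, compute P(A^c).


P(A') = 1 - P(A) = 1 - 43/52 = 9/52

9/52


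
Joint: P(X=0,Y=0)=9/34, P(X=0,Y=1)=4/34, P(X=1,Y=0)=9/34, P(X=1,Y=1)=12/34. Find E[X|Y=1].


P(Y=1) = 16/34
E[X|Y=1] = (0*4 + 1*12)/16 = 12/16 = 3/4

3/4


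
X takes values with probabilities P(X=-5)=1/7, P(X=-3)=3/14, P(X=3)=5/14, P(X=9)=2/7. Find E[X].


E[X] = sum(x * P(x))
= -5*1/7 - 3*3/14 + 3*5/14 + 9*2/7
= 16/7

16/7


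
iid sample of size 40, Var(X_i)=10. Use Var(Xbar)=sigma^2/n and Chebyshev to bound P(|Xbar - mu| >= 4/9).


Var(Xbar) = Var(X)/n = 10/40
Chebyshev: P(|Xbar-mu| >= 4/9) <= Var(Xbar)/(4/9)^2 = (1/4)/(16/81) = 81/64
Bound exceeds 1, so trivial bound: 1

1


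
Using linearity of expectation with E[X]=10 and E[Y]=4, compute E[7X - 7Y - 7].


E[7X - 7Y - 7] = 7*E[X] - 7*E[Y] - 7
= (7)*(10) + (-7)*(4) + (-7)
= 70 - 28 - 7 = 35

35


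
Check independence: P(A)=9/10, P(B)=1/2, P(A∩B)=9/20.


P(A)*P(B) = 9/10*1/2 = 9/20
P(A∩B) = 9/20, which equals P(A)P(B), so independent

Yes, A and B are independent


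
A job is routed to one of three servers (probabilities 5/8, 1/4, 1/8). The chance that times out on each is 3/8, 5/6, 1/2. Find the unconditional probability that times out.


P(A) = P(A|B1)P(B1) + P(A|B2)P(B2) + P(A|B3)P(B3)
= 3/8*5/8 + 5/6*1/4 + 1/2*1/8
= 15/64 + 5/24 + 1/16 = 97/192

97/192


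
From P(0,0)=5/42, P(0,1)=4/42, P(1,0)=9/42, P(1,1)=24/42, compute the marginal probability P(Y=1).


P(Y=1) = P(0,1)+P(1,1) = 4/42 + 24/42 = 28/42 = 2/3

2/3


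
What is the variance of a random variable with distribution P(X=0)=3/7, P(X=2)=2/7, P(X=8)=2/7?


E[X] = 20/7, E[X^2] = 136/7
Var(X) = E[X^2] - (E[X])^2 = 136/7 - (20/7)^2 = 552/49

552/49


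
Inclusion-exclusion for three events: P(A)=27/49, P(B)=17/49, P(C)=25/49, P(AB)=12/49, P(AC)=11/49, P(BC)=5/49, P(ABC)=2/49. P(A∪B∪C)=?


P(A∪B∪C) = P(A)+P(B)+P(C) - P(AB)-P(AC)-P(BC) + P(ABC)
= 27/49+17/49+25/49 - 12/49-11/49-5/49 + 2/49
= 43/49

43/49


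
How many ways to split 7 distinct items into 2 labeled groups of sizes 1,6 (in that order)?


7! = 5040
Denominator: 1!=1 * 6!=720
Coefficient = 5040 / 720 = 7

7


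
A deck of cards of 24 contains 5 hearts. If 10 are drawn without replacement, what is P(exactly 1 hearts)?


P(X=1) = C(5,1)*C(19,9) / C(24,10)
= 5*92378 / 1961256
= 461890/1961256 = 65/276

65/276


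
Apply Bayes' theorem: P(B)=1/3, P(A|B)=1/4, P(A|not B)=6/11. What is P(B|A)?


P(A) = P(A|B)P(B) + P(A|B')P(B') = 1/4*1/3 + 6/11*2/3 = 59/132
P(B|A) = P(A|B)P(B)/P(A) = (1/12)/(59/132) = 11/59

11/59


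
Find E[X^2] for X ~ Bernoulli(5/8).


For Bernoulli: X in {0,1}
E[X^2] = 0^2*(1-5/8) + 1^2*5/8 = 5/8

5/8


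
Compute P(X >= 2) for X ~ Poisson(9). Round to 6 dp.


P(X>=2) = 1 - P(X<=1) = 1 - (e^(-9)*9^0/0! + e^(-9)*9^1/1!)
≈ 1 - (0.0001234098 + 0.0011106882)
= 1 - 0.0012340980 = 0.9987659020
≈ 0.998766

0.998766


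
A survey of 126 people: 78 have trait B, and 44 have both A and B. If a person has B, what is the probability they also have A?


P(A|B) = P(A∩B)/P(B) = (44/126)/(78/126) = 44/78 = 22/39

22/39


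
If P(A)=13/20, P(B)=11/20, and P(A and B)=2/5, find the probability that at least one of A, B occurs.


P(A∪B) = P(A) + P(B) - P(A∩B)
= 13/20 + 11/20 - 2/5 = 4/5

4/5


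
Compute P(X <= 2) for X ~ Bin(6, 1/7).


P(X<=2) = P(X=0) + P(X=1) + P(X=2)
= 46656/117649 + 46656/117649 + 19440/117649
= 112752/117649

112752/117649


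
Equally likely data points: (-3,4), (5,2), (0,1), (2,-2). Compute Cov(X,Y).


E[X]=1, E[Y]=5/4, E[XY]=-3/2
Cov(X,Y) = E[XY] - E[X]E[Y] = -3/2 - 1*5/4 = -11/4

-11/4


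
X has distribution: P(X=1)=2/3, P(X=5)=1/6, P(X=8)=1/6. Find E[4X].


E[4X] = sum(g(x)*P(x))
= 4*2/3 + 20*1/6 + 32*1/6
= 34/3

34/3


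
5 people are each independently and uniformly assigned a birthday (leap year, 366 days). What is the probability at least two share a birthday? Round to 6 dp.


P(all different) = prod((366-i)/366 for i=0..4) = 0.972938
P(at least one match) = 1 - 0.972938 = 0.027062

0.027062


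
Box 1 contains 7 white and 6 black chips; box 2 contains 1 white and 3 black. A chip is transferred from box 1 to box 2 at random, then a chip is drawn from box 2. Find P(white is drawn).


P(transfer white) = 7/13; P(transfer black) = 6/13
If white transferred: Urn II has 2 white of 5, so P(white|white moved) = 2/5
If black transferred: Urn II has 1 white of 5, so P(white|black moved) = 1/5
By total probability: P(white) = 7/13*2/5 + 6/13*1/5 = 4/13

4/13


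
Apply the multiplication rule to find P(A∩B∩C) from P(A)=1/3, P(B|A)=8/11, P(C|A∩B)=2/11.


P(A∩B∩C) = P(A) * P(B|A) * P(C|A∩B)
= 1/3 * 8/11 * 2/11
= 8/33 * 2/11 = 16/363

16/363


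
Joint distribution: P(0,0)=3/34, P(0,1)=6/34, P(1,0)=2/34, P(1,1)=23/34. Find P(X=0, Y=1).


Read from table: P(X=0, Y=1) = 6/34 = 3/17

3/17


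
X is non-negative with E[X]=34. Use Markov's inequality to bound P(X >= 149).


Markov: P(X >= a) <= E[X]/a
P(X >= 149) <= 34/149

34/149


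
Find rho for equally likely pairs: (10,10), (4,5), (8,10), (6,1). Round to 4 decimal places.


Cov(X,Y) = 6.0000, Var(X) = 5.0000, Var(Y) = 14.2500
rho = Cov/(sqrt(VarX)*sqrt(VarY)) = 0.7108

0.7108


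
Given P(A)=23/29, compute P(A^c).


P(A') = 1 - P(A) = 1 - 23/29 = 6/29

6/29


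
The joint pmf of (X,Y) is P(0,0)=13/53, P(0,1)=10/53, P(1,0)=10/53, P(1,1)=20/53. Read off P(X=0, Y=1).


Read from table: P(X=0, Y=1) = 10/53

10/53


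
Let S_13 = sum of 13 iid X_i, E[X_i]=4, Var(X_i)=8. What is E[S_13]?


E[S_n] = n*E[X_1] = 13*4 = 52

52


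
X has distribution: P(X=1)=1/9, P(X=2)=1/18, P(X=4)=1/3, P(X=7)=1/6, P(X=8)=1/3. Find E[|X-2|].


E[|X-2|] = sum(g(x)*P(x))
= 1*1/9 + 0*1/18 + 2*1/3 + 5*1/6 + 6*1/3
= 65/18

65/18


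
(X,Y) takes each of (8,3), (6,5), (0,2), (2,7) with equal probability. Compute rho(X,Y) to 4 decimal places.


Cov(X,Y) = 0.0000, Var(X) = 10.0000, Var(Y) = 3.6875
rho = Cov/(sqrt(VarX)*sqrt(VarY)) = 0.0000

0.0000


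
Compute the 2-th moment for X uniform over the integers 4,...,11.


E[X^2] = (1/8) * sum(x^2 for x=4..11)
= 492/8 = 123/2

123/2


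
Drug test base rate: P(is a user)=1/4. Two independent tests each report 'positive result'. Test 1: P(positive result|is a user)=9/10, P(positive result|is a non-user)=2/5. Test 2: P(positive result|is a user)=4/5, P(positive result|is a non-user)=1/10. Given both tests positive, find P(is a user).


After test 1: P(+) = 9/10*1/4 + 2/5*3/4 = 21/40
P(B|+) = (9/40)/(21/40) = 3/7
After test 2 (use post1 as new prior): P(+) = 4/5*3/7 + 1/10*4/7 = 2/5
P(B|+,+) = (12/35)/(2/5) = 6/7

6/7
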